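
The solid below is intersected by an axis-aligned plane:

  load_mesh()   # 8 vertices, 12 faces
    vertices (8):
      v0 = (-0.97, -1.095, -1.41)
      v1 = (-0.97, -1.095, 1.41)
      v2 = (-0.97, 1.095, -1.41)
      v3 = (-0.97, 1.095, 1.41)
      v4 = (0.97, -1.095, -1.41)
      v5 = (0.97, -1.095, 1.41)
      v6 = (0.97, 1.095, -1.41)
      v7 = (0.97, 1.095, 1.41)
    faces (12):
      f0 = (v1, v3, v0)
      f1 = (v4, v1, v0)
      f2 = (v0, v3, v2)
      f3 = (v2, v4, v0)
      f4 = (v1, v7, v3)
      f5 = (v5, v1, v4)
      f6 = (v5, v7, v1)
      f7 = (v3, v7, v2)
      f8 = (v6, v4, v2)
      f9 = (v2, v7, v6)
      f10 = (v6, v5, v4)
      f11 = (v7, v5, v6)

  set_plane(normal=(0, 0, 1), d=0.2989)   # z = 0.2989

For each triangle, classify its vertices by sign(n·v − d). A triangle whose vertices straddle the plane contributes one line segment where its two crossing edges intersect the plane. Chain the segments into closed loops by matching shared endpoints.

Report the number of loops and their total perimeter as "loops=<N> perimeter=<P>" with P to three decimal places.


loops=1 perimeter=8.260

Straddling triangles (8 of 12):
  (v1,v3,v0) [++-] → (-0.97, 0.232124, 0.2989)–(-0.97, -1.095, 0.2989)  len=1.3271
  (v4,v1,v0) [-+-] → (-0.205626, -1.095, 0.2989)–(-0.97, -1.095, 0.2989)  len=0.7644
  (v0,v3,v2) [-+-] → (-0.97, 0.232124, 0.2989)–(-0.97, 1.095, 0.2989)  len=0.8629
  (v5,v1,v4) [++-] → (-0.205626, -1.095, 0.2989)–(0.97, -1.095, 0.2989)  len=1.1756
  (v3,v7,v2) [++-] → (0.205626, 1.095, 0.2989)–(-0.97, 1.095, 0.2989)  len=1.1756
  (v2,v7,v6) [-+-] → (0.205626, 1.095, 0.2989)–(0.97, 1.095, 0.2989)  len=0.7644
  (v6,v5,v4) [-+-] → (0.97, -0.232124, 0.2989)–(0.97, -1.095, 0.2989)  len=0.8629
  (v7,v5,v6) [++-] → (0.97, -0.232124, 0.2989)–(0.97, 1.095, 0.2989)  len=1.3271

Chained into 1 loop(s):
  loop 1: 8 segments, perimeter = 8.2600
Total perimeter = 8.260


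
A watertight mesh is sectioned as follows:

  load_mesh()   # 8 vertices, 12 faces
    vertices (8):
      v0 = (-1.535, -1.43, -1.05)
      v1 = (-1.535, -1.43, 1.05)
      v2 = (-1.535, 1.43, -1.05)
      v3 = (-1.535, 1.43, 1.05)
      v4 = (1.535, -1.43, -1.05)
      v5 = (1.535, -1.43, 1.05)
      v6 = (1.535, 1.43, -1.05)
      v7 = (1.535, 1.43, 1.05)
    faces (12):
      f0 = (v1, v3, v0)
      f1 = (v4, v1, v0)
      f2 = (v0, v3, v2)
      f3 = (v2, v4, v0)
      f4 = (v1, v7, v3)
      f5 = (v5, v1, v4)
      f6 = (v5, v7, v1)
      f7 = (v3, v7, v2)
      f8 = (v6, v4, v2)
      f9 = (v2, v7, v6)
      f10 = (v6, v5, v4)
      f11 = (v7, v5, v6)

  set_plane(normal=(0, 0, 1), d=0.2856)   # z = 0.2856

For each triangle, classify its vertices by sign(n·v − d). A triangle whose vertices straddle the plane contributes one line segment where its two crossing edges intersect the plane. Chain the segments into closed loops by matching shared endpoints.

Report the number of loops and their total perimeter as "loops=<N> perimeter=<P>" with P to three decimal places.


Straddling triangles (8 of 12):
  (v1,v3,v0) [++-] → (-1.535, 0.38896, 0.2856)–(-1.535, -1.43, 0.2856)  len=1.8190
  (v4,v1,v0) [-+-] → (-0.41752, -1.43, 0.2856)–(-1.535, -1.43, 0.2856)  len=1.1175
  (v0,v3,v2) [-+-] → (-1.535, 0.38896, 0.2856)–(-1.535, 1.43, 0.2856)  len=1.0410
  (v5,v1,v4) [++-] → (-0.41752, -1.43, 0.2856)–(1.535, -1.43, 0.2856)  len=1.9525
  (v3,v7,v2) [++-] → (0.41752, 1.43, 0.2856)–(-1.535, 1.43, 0.2856)  len=1.9525
  (v2,v7,v6) [-+-] → (0.41752, 1.43, 0.2856)–(1.535, 1.43, 0.2856)  len=1.1175
  (v6,v5,v4) [-+-] → (1.535, -0.38896, 0.2856)–(1.535, -1.43, 0.2856)  len=1.0410
  (v7,v5,v6) [++-] → (1.535, -0.38896, 0.2856)–(1.535, 1.43, 0.2856)  len=1.8190

Chained into 1 loop(s):
  loop 1: 8 segments, perimeter = 11.8600
Total perimeter = 11.860

loops=1 perimeter=11.860


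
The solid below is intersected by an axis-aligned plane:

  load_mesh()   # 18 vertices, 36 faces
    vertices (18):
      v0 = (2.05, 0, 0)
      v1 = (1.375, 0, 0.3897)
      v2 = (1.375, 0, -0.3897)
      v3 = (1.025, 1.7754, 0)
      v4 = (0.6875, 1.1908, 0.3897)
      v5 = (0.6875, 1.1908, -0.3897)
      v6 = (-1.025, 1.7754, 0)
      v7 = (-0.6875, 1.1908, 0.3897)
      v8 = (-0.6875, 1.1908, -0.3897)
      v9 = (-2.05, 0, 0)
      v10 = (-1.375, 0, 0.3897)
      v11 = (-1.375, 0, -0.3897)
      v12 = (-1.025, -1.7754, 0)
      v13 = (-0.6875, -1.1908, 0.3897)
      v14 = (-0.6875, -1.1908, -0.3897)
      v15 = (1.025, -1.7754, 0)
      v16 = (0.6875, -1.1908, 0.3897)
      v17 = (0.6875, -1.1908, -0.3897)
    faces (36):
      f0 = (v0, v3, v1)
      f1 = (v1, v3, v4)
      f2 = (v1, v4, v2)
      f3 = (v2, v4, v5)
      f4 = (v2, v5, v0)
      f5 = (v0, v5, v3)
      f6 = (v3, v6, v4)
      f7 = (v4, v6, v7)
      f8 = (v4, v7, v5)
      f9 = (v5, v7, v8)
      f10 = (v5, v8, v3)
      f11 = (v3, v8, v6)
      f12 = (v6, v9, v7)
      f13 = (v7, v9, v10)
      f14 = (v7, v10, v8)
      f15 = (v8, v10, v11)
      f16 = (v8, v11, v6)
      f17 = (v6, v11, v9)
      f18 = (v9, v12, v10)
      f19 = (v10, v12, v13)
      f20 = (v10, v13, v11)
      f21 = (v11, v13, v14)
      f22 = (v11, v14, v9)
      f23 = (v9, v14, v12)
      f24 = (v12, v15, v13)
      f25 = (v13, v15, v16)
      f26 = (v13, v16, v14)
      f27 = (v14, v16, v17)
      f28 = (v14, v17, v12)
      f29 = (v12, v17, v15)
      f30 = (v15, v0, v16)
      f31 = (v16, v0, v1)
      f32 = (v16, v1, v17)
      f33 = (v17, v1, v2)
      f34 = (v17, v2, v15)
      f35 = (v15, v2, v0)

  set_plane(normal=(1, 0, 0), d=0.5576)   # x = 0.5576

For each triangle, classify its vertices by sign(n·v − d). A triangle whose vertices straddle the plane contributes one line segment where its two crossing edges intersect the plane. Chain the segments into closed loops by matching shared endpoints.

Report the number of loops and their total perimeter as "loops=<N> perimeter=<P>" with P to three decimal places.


Straddling triangles (12 of 36):
  (v3,v6,v4) [+-+] → (0.5576, 1.7754, 0)–(0.5576, 1.23514, 0.36014)  len=0.6493
  (v4,v6,v7) [+--] → (0.5576, 1.23514, 0.36014)–(0.5576, 1.1908, 0.3897)  len=0.0533
  (v4,v7,v5) [+-+] → (0.5576, 1.1908, 0.3897)–(0.5576, 1.1908, -0.316068)  len=0.7058
  (v5,v7,v8) [+--] → (0.5576, 1.1908, -0.316068)–(0.5576, 1.1908, -0.3897)  len=0.0736
  (v5,v8,v3) [+-+] → (0.5576, 1.1908, -0.3897)–(0.5576, 1.61584, -0.106362)  len=0.5108
  (v3,v8,v6) [+--] → (0.5576, 1.61584, -0.106362)–(0.5576, 1.7754, 0)  len=0.1918
  (v12,v15,v13) [-+-] → (0.5576, -1.7754, 0)–(0.5576, -1.61584, 0.106362)  len=0.1918
  (v13,v15,v16) [-++] → (0.5576, -1.61584, 0.106362)–(0.5576, -1.1908, 0.3897)  len=0.5108
  (v13,v16,v14) [-+-] → (0.5576, -1.1908, 0.3897)–(0.5576, -1.1908, 0.316068)  len=0.0736
  (v14,v16,v17) [-++] → (0.5576, -1.1908, 0.316068)–(0.5576, -1.1908, -0.3897)  len=0.7058
  (v14,v17,v12) [-+-] → (0.5576, -1.1908, -0.3897)–(0.5576, -1.23514, -0.36014)  len=0.0533
  (v12,v17,v15) [-++] → (0.5576, -1.23514, -0.36014)–(0.5576, -1.7754, 0)  len=0.6493

Chained into 2 loop(s):
  loop 1: 6 segments, perimeter = 2.1846
  loop 2: 6 segments, perimeter = 2.1846
Total perimeter = 4.369

loops=2 perimeter=4.369


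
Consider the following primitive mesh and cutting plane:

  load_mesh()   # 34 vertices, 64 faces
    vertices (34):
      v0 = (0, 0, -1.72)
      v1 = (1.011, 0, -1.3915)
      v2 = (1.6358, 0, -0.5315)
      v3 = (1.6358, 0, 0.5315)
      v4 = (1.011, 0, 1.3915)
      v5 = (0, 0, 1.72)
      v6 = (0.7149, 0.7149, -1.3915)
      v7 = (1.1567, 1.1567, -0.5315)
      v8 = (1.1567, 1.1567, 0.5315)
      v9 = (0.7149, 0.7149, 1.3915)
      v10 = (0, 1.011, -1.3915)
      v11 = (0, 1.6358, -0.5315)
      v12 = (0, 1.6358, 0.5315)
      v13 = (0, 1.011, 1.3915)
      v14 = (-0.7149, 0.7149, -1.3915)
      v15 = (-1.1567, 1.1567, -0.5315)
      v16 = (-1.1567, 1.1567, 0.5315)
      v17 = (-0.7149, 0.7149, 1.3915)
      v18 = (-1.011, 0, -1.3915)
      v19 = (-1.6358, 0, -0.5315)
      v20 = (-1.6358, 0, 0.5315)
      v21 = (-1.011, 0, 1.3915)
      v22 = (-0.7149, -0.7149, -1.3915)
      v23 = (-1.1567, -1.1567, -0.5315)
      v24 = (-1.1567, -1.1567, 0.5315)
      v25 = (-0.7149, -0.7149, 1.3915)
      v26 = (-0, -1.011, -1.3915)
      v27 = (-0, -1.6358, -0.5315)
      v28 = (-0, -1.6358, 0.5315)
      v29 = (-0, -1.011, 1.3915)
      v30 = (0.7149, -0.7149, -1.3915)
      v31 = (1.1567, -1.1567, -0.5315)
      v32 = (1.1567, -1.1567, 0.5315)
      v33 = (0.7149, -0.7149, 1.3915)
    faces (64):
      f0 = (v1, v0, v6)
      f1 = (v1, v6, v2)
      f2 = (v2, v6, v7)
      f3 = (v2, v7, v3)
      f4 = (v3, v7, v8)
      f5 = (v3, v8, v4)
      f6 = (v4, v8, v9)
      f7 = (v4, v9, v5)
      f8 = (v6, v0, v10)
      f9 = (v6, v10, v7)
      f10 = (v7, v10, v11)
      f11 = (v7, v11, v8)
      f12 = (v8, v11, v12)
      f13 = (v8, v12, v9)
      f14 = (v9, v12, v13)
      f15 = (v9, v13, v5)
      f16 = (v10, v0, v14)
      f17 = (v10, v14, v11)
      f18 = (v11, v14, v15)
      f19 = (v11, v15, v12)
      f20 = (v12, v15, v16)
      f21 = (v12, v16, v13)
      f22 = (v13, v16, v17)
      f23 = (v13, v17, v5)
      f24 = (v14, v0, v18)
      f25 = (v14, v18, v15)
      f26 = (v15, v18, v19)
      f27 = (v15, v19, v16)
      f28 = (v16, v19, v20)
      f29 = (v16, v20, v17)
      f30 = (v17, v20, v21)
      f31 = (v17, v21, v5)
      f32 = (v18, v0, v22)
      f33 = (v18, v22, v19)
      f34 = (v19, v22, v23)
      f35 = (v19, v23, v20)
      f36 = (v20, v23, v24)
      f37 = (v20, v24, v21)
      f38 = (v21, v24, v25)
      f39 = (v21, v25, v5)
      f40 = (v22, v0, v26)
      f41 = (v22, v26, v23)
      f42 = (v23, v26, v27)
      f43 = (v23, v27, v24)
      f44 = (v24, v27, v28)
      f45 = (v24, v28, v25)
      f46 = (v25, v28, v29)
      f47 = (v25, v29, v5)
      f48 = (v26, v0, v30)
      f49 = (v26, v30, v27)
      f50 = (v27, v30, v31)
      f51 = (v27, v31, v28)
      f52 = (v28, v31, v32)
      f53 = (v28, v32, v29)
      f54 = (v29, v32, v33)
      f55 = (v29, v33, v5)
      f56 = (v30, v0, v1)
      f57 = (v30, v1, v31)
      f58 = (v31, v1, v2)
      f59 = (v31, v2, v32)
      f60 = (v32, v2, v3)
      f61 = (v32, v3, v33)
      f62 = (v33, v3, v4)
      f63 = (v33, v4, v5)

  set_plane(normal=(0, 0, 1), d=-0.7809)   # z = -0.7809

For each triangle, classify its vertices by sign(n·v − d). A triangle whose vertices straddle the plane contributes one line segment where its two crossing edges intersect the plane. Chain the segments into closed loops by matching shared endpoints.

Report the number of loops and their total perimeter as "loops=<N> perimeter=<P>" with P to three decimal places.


loops=1 perimeter=8.907

Straddling triangles (16 of 64):
  (v1,v6,v2) [--+] → (1.36874, 0.207321, -0.7809)–(1.45461, 0, -0.7809)  len=0.2244
  (v2,v6,v7) [+-+] → (1.36874, 0.207321, -0.7809)–(1.02858, 1.02858, -0.7809)  len=0.8889
  (v6,v10,v7) [--+] → (0.821257, 1.11445, -0.7809)–(1.02858, 1.02858, -0.7809)  len=0.2244
  (v7,v10,v11) [+-+] → (0.821257, 1.11445, -0.7809)–(0, 1.45461, -0.7809)  len=0.8889
  (v10,v14,v11) [--+] → (-0.207321, 1.36874, -0.7809)–(0, 1.45461, -0.7809)  len=0.2244
  (v11,v14,v15) [+-+] → (-0.207321, 1.36874, -0.7809)–(-1.02858, 1.02858, -0.7809)  len=0.8889
  (v14,v18,v15) [--+] → (-1.11445, 0.821257, -0.7809)–(-1.02858, 1.02858, -0.7809)  len=0.2244
  (v15,v18,v19) [+-+] → (-1.11445, 0.821257, -0.7809)–(-1.45461, 0, -0.7809)  len=0.8889
  (v18,v22,v19) [--+] → (-1.36874, -0.207321, -0.7809)–(-1.45461, 0, -0.7809)  len=0.2244
  (v19,v22,v23) [+-+] → (-1.36874, -0.207321, -0.7809)–(-1.02858, -1.02858, -0.7809)  len=0.8889
  (v22,v26,v23) [--+] → (-0.821257, -1.11445, -0.7809)–(-1.02858, -1.02858, -0.7809)  len=0.2244
  (v23,v26,v27) [+-+] → (-0.821257, -1.11445, -0.7809)–(0, -1.45461, -0.7809)  len=0.8889
  (v26,v30,v27) [--+] → (0.207321, -1.36874, -0.7809)–(0, -1.45461, -0.7809)  len=0.2244
  (v27,v30,v31) [+-+] → (0.207321, -1.36874, -0.7809)–(1.02858, -1.02858, -0.7809)  len=0.8889
  (v30,v1,v31) [--+] → (1.11445, -0.821257, -0.7809)–(1.02858, -1.02858, -0.7809)  len=0.2244
  (v31,v1,v2) [+-+] → (1.11445, -0.821257, -0.7809)–(1.45461, 0, -0.7809)  len=0.8889

Chained into 1 loop(s):
  loop 1: 16 segments, perimeter = 8.9065
Total perimeter = 8.907


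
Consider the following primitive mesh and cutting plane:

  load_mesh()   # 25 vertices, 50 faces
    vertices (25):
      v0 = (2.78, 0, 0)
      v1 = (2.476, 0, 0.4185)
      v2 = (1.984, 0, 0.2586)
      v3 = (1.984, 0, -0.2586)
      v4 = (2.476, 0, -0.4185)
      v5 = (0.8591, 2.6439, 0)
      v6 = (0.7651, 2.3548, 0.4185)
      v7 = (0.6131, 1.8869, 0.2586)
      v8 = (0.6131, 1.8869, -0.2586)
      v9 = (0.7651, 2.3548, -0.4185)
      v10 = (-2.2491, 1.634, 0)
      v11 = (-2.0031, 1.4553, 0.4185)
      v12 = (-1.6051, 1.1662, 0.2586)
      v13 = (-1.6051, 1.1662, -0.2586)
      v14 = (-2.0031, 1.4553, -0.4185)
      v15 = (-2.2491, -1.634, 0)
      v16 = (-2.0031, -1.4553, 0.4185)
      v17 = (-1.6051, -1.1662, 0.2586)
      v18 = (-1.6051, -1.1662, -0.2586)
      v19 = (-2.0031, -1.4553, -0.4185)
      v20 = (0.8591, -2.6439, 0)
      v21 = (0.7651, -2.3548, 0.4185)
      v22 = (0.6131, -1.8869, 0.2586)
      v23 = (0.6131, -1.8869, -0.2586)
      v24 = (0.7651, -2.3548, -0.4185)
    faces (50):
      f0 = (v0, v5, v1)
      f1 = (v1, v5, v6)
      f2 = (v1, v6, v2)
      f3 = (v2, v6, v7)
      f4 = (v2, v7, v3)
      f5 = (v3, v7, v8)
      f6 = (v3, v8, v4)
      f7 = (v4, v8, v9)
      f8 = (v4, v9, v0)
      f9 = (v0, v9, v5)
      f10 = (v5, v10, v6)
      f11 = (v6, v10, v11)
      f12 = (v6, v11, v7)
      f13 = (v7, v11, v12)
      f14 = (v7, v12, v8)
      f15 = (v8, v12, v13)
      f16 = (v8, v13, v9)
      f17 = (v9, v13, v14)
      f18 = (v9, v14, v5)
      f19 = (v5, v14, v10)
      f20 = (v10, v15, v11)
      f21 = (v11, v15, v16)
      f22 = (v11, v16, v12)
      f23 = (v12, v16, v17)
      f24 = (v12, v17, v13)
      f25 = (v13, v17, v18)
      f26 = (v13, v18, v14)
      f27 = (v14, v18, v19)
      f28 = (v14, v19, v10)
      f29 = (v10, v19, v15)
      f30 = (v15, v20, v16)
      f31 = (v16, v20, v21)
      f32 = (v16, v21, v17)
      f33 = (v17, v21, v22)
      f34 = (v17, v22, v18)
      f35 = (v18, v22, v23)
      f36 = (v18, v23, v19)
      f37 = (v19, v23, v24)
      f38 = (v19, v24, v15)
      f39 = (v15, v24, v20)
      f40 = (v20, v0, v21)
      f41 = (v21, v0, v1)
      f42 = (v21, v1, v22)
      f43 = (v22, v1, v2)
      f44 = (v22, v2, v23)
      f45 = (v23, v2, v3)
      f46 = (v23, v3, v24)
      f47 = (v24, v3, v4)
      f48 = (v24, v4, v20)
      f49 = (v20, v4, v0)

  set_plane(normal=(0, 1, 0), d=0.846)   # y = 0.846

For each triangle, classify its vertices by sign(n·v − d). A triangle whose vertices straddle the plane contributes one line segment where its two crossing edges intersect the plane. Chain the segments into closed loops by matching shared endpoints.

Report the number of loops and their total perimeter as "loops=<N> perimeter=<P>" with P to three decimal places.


loops=2 perimeter=4.932

Straddling triangles (20 of 50):
  (v0,v5,v1) [-+-] → (2.16535, 0.846, 0)–(1.95862, 0.846, 0.284588)  len=0.3517
  (v1,v5,v6) [-++] → (1.95862, 0.846, 0.284588)–(1.86133, 0.846, 0.4185)  len=0.1655
  (v1,v6,v2) [-+-] → (1.86133, 0.846, 0.4185)–(1.54609, 0.846, 0.316047)  len=0.3315
  (v2,v6,v7) [-++] → (1.54609, 0.846, 0.316047)–(1.36935, 0.846, 0.2586)  len=0.1858
  (v2,v7,v3) [-+-] → (1.36935, 0.846, 0.2586)–(1.36935, 0.846, -0.0267111)  len=0.2853
  (v3,v7,v8) [-++] → (1.36935, 0.846, -0.0267111)–(1.36935, 0.846, -0.2586)  len=0.2319
  (v3,v8,v4) [-+-] → (1.36935, 0.846, -0.2586)–(1.64076, 0.846, -0.346808)  len=0.2854
  (v4,v8,v9) [-++] → (1.64076, 0.846, -0.346808)–(1.86133, 0.846, -0.4185)  len=0.2319
  (v4,v9,v0) [-+-] → (1.86133, 0.846, -0.4185)–(2.05611, 0.846, -0.150353)  len=0.3314
  (v0,v9,v5) [-++] → (2.05611, 0.846, -0.150353)–(2.16535, 0.846, 0)  len=0.1858
  (v10,v15,v11) [+-+] → (-2.2491, 0.846, 0)–(-2.05162, 0.846, 0.33596)  len=0.3897
  (v11,v15,v16) [+--] → (-2.05162, 0.846, 0.33596)–(-2.0031, 0.846, 0.4185)  len=0.0957
  (v11,v16,v12) [+-+] → (-2.0031, 0.846, 0.4185)–(-1.65371, 0.846, 0.278131)  len=0.3765
  (v12,v16,v17) [+--] → (-1.65371, 0.846, 0.278131)–(-1.6051, 0.846, 0.2586)  len=0.0524
  (v12,v17,v13) [+-+] → (-1.6051, 0.846, 0.2586)–(-1.6051, 0.846, -0.187597)  len=0.4462
  (v13,v17,v18) [+--] → (-1.6051, 0.846, -0.187597)–(-1.6051, 0.846, -0.2586)  len=0.0710
  (v13,v18,v14) [+-+] → (-1.6051, 0.846, -0.2586)–(-1.9106, 0.846, -0.381335)  len=0.3292
  (v14,v18,v19) [+--] → (-1.9106, 0.846, -0.381335)–(-2.0031, 0.846, -0.4185)  len=0.0997
  (v14,v19,v10) [+-+] → (-2.0031, 0.846, -0.4185)–(-2.18635, 0.846, -0.106748)  len=0.3616
  (v10,v19,v15) [+--] → (-2.18635, 0.846, -0.106748)–(-2.2491, 0.846, 0)  len=0.1238

Chained into 2 loop(s):
  loop 1: 10 segments, perimeter = 2.5864
  loop 2: 10 segments, perimeter = 2.3459
Total perimeter = 4.932


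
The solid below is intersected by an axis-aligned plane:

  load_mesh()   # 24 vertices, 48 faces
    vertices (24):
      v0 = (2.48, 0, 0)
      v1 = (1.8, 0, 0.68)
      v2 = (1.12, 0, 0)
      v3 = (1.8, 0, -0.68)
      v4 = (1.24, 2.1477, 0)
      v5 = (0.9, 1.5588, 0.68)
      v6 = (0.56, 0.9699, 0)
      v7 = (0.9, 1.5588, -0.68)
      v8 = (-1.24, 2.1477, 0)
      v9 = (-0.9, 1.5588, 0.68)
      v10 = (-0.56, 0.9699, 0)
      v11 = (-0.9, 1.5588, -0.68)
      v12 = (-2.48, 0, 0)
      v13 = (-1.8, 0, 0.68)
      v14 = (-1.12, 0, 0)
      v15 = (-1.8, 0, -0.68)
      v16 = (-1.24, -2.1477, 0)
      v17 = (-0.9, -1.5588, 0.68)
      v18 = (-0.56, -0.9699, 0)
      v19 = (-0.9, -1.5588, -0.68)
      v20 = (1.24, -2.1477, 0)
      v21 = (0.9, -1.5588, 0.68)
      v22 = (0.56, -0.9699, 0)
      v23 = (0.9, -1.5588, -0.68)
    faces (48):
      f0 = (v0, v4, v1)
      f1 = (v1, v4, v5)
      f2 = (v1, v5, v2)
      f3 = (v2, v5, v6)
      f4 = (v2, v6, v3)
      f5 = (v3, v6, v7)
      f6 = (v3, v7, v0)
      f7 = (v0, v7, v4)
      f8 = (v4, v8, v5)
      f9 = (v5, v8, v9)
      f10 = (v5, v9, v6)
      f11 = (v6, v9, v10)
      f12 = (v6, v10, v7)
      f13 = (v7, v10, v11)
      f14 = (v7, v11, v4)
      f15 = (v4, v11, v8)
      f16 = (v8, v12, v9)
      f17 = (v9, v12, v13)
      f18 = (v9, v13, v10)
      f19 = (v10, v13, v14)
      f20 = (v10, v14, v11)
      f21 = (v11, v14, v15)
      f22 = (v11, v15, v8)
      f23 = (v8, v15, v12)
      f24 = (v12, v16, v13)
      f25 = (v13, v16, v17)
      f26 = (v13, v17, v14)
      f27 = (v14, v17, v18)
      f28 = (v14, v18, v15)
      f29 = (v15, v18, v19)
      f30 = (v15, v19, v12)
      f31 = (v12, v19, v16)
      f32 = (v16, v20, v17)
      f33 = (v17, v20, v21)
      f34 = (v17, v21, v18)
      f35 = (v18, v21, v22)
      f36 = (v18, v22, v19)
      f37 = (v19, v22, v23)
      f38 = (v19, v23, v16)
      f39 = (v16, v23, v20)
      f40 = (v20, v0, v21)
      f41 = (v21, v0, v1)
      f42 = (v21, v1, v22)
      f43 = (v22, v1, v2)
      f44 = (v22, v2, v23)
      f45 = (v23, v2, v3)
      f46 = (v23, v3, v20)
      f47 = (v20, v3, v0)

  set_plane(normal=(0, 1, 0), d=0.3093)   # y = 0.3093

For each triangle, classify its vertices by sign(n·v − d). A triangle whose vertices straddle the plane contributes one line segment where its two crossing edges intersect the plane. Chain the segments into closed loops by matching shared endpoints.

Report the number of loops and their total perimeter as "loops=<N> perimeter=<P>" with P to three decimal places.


Straddling triangles (16 of 48):
  (v0,v4,v1) [-+-] → (2.30142, 0.3093, 0)–(1.71935, 0.3093, 0.58207)  len=0.8232
  (v1,v4,v5) [-++] → (1.71935, 0.3093, 0.58207)–(1.62142, 0.3093, 0.68)  len=0.1385
  (v1,v5,v2) [-+-] → (1.62142, 0.3093, 0.68)–(1.07635, 0.3093, 0.134927)  len=0.7708
  (v2,v5,v6) [-++] → (1.07635, 0.3093, 0.134927)–(0.941417, 0.3093, 0)  len=0.1908
  (v2,v6,v3) [-+-] → (0.941417, 0.3093, 0)–(1.40457, 0.3093, -0.463149)  len=0.6550
  (v3,v6,v7) [-++] → (1.40457, 0.3093, -0.463149)–(1.62142, 0.3093, -0.68)  len=0.3067
  (v3,v7,v0) [-+-] → (1.62142, 0.3093, -0.68)–(2.16649, 0.3093, -0.134927)  len=0.7708
  (v0,v7,v4) [-++] → (2.16649, 0.3093, -0.134927)–(2.30142, 0.3093, 0)  len=0.1908
  (v8,v12,v9) [+-+] → (-2.30142, 0.3093, 0)–(-2.16649, 0.3093, 0.134927)  len=0.1908
  (v9,v12,v13) [+--] → (-2.16649, 0.3093, 0.134927)–(-1.62142, 0.3093, 0.68)  len=0.7708
  (v9,v13,v10) [+-+] → (-1.62142, 0.3093, 0.68)–(-1.40457, 0.3093, 0.463149)  len=0.3067
  (v10,v13,v14) [+--] → (-1.40457, 0.3093, 0.463149)–(-0.941417, 0.3093, 0)  len=0.6550
  (v10,v14,v11) [+-+] → (-0.941417, 0.3093, 0)–(-1.07635, 0.3093, -0.134927)  len=0.1908
  (v11,v14,v15) [+--] → (-1.07635, 0.3093, -0.134927)–(-1.62142, 0.3093, -0.68)  len=0.7708
  (v11,v15,v8) [+-+] → (-1.62142, 0.3093, -0.68)–(-1.71935, 0.3093, -0.58207)  len=0.1385
  (v8,v15,v12) [+--] → (-1.71935, 0.3093, -0.58207)–(-2.30142, 0.3093, 0)  len=0.8232

Chained into 2 loop(s):
  loop 1: 8 segments, perimeter = 3.8467
  loop 2: 8 segments, perimeter = 3.8467
Total perimeter = 7.693

loops=2 perimeter=7.693


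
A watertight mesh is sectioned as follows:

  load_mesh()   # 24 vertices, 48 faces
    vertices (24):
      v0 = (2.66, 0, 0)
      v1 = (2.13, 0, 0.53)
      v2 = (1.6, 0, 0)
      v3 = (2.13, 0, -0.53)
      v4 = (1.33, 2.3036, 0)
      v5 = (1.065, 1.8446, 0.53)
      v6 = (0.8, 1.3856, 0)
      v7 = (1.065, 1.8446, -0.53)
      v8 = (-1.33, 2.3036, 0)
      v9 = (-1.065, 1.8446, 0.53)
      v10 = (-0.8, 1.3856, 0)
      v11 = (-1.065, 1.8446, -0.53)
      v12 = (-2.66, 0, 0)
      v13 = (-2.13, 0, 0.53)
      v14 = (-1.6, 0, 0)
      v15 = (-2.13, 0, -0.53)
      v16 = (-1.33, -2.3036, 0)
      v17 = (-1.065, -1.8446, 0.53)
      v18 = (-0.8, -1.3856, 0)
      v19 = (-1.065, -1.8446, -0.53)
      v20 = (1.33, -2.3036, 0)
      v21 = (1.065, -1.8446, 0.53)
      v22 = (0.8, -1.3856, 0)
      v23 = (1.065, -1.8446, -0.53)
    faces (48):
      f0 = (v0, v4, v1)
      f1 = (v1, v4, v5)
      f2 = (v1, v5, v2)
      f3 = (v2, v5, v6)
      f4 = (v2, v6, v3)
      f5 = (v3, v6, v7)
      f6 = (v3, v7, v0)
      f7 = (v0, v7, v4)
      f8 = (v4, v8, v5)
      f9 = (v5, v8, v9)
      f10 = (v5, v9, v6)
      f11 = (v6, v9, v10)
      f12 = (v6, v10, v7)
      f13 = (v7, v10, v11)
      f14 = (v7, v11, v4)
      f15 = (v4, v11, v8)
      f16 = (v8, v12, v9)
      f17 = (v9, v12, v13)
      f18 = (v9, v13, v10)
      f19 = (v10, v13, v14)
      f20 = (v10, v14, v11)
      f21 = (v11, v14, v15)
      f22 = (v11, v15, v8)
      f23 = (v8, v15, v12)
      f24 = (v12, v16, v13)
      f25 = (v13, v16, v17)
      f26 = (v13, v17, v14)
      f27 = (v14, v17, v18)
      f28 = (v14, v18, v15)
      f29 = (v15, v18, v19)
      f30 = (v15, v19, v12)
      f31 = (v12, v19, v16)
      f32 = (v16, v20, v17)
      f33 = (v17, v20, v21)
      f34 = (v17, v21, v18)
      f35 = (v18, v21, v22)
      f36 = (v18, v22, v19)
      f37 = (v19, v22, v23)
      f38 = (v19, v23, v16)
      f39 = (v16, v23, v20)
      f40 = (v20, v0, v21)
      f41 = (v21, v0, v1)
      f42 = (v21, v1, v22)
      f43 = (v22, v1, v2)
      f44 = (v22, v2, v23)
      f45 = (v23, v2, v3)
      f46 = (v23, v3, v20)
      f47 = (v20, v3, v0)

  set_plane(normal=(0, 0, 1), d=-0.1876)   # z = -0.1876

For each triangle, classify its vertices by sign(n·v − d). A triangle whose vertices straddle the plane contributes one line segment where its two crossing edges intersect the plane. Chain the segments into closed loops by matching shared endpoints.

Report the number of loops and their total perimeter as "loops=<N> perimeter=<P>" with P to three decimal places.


loops=2 perimeter=25.560

Straddling triangles (24 of 48):
  (v2,v6,v3) [++-] → (1.27077, 0.89515, -0.1876)–(1.7876, 0, -0.1876)  len=1.0336
  (v3,v6,v7) [-+-] → (1.27077, 0.89515, -0.1876)–(0.8938, 1.54807, -0.1876)  len=0.7539
  (v3,v7,v0) [--+] → (2.09543, 0.652919, -0.1876)–(2.4724, 0, -0.1876)  len=0.7539
  (v0,v7,v4) [+-+] → (2.09543, 0.652919, -0.1876)–(1.2362, 2.14113, -0.1876)  len=1.7184
  (v6,v10,v7) [++-] → (-0.13986, 1.54807, -0.1876)–(0.8938, 1.54807, -0.1876)  len=1.0337
  (v7,v10,v11) [-+-] → (-0.13986, 1.54807, -0.1876)–(-0.8938, 1.54807, -0.1876)  len=0.7539
  (v7,v11,v4) [--+] → (0.48226, 2.14113, -0.1876)–(1.2362, 2.14113, -0.1876)  len=0.7539
  (v4,v11,v8) [+-+] → (0.48226, 2.14113, -0.1876)–(-1.2362, 2.14113, -0.1876)  len=1.7185
  (v10,v14,v11) [++-] → (-1.41063, 0.652919, -0.1876)–(-0.8938, 1.54807, -0.1876)  len=1.0336
  (v11,v14,v15) [-+-] → (-1.41063, 0.652919, -0.1876)–(-1.7876, 0, -0.1876)  len=0.7539
  (v11,v15,v8) [--+] → (-1.61317, 1.48821, -0.1876)–(-1.2362, 2.14113, -0.1876)  len=0.7539
  (v8,v15,v12) [+-+] → (-1.61317, 1.48821, -0.1876)–(-2.4724, 0, -0.1876)  len=1.7184
  (v14,v18,v15) [++-] → (-1.27077, -0.89515, -0.1876)–(-1.7876, 0, -0.1876)  len=1.0336
  (v15,v18,v19) [-+-] → (-1.27077, -0.89515, -0.1876)–(-0.8938, -1.54807, -0.1876)  len=0.7539
  (v15,v19,v12) [--+] → (-2.09543, -0.652919, -0.1876)–(-2.4724, 0, -0.1876)  len=0.7539
  (v12,v19,v16) [+-+] → (-2.09543, -0.652919, -0.1876)–(-1.2362, -2.14113, -0.1876)  len=1.7184
  (v18,v22,v19) [++-] → (0.13986, -1.54807, -0.1876)–(-0.8938, -1.54807, -0.1876)  len=1.0337
  (v19,v22,v23) [-+-] → (0.13986, -1.54807, -0.1876)–(0.8938, -1.54807, -0.1876)  len=0.7539
  (v19,v23,v16) [--+] → (-0.48226, -2.14113, -0.1876)–(-1.2362, -2.14113, -0.1876)  len=0.7539
  (v16,v23,v20) [+-+] → (-0.48226, -2.14113, -0.1876)–(1.2362, -2.14113, -0.1876)  len=1.7185
  (v22,v2,v23) [++-] → (1.41063, -0.652919, -0.1876)–(0.8938, -1.54807, -0.1876)  len=1.0336
  (v23,v2,v3) [-+-] → (1.41063, -0.652919, -0.1876)–(1.7876, 0, -0.1876)  len=0.7539
  (v23,v3,v20) [--+] → (1.61317, -1.48821, -0.1876)–(1.2362, -2.14113, -0.1876)  len=0.7539
  (v20,v3,v0) [+-+] → (1.61317, -1.48821, -0.1876)–(2.4724, 0, -0.1876)  len=1.7184

Chained into 2 loop(s):
  loop 1: 12 segments, perimeter = 10.7255
  loop 2: 12 segments, perimeter = 14.8343
Total perimeter = 25.560


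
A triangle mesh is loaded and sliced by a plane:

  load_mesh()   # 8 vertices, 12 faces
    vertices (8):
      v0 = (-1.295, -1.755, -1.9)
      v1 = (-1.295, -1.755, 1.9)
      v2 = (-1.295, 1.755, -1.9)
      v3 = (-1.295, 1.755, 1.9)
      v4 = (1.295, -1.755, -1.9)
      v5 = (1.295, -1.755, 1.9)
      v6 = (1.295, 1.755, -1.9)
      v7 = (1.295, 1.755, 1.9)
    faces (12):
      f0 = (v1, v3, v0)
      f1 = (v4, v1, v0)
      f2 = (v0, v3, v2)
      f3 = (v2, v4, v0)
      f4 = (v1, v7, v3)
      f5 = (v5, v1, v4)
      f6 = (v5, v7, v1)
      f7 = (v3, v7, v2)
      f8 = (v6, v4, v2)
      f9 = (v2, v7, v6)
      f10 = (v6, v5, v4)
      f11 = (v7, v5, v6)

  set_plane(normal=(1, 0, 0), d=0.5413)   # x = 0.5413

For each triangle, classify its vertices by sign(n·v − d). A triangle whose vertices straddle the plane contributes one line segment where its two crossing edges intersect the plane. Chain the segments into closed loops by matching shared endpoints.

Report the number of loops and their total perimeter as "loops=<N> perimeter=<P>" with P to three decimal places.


Straddling triangles (8 of 12):
  (v4,v1,v0) [+--] → (0.5413, -1.755, -0.794185)–(0.5413, -1.755, -1.9)  len=1.1058
  (v2,v4,v0) [-+-] → (0.5413, -0.733576, -1.9)–(0.5413, -1.755, -1.9)  len=1.0214
  (v1,v7,v3) [-+-] → (0.5413, 0.733576, 1.9)–(0.5413, 1.755, 1.9)  len=1.0214
  (v5,v1,v4) [+-+] → (0.5413, -1.755, 1.9)–(0.5413, -1.755, -0.794185)  len=2.6942
  (v5,v7,v1) [++-] → (0.5413, 0.733576, 1.9)–(0.5413, -1.755, 1.9)  len=2.4886
  (v3,v7,v2) [-+-] → (0.5413, 1.755, 1.9)–(0.5413, 1.755, 0.794185)  len=1.1058
  (v6,v4,v2) [++-] → (0.5413, -0.733576, -1.9)–(0.5413, 1.755, -1.9)  len=2.4886
  (v2,v7,v6) [-++] → (0.5413, 1.755, 0.794185)–(0.5413, 1.755, -1.9)  len=2.6942

Chained into 1 loop(s):
  loop 1: 8 segments, perimeter = 14.6200
Total perimeter = 14.620

loops=1 perimeter=14.620


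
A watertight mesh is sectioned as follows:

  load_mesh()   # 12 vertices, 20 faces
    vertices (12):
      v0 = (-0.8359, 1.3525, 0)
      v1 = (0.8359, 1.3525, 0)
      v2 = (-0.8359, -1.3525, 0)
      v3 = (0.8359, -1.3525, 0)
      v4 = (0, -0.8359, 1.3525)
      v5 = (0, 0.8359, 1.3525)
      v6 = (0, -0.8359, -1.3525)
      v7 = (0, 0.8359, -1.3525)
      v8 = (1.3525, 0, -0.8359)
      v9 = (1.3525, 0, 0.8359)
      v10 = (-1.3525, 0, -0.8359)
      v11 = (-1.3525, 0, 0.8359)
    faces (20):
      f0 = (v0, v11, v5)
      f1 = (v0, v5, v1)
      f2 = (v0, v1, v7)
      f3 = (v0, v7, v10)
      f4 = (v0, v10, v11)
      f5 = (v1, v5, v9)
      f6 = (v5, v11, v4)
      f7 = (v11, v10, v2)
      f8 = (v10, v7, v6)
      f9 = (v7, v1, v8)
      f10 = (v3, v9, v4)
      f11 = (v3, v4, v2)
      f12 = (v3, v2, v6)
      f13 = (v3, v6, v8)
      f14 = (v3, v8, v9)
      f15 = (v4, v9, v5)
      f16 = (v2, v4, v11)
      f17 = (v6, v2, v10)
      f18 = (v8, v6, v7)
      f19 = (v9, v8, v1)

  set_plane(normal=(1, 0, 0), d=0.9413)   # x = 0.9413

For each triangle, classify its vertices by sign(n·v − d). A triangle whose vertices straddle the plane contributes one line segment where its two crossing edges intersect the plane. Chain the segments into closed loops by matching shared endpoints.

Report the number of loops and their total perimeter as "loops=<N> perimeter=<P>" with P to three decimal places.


loops=1 perimeter=6.351

Straddling triangles (8 of 20):
  (v1,v5,v9) [--+] → (0.9413, 0.254138, 0.992962)–(0.9413, 1.07655, 0.170546)  len=1.1631
  (v7,v1,v8) [--+] → (0.9413, 1.07655, -0.170546)–(0.9413, 0.254138, -0.992962)  len=1.1631
  (v3,v9,v4) [-+-] → (0.9413, -1.07655, 0.170546)–(0.9413, -0.254138, 0.992962)  len=1.1631
  (v3,v6,v8) [--+] → (0.9413, -0.254138, -0.992962)–(0.9413, -1.07655, -0.170546)  len=1.1631
  (v3,v8,v9) [-++] → (0.9413, -1.07655, -0.170546)–(0.9413, -1.07655, 0.170546)  len=0.3411
  (v4,v9,v5) [-+-] → (0.9413, -0.254138, 0.992962)–(0.9413, 0.254138, 0.992962)  len=0.5083
  (v8,v6,v7) [+--] → (0.9413, -0.254138, -0.992962)–(0.9413, 0.254138, -0.992962)  len=0.5083
  (v9,v8,v1) [++-] → (0.9413, 1.07655, -0.170546)–(0.9413, 1.07655, 0.170546)  len=0.3411

Chained into 1 loop(s):
  loop 1: 8 segments, perimeter = 6.3510
Total perimeter = 6.351


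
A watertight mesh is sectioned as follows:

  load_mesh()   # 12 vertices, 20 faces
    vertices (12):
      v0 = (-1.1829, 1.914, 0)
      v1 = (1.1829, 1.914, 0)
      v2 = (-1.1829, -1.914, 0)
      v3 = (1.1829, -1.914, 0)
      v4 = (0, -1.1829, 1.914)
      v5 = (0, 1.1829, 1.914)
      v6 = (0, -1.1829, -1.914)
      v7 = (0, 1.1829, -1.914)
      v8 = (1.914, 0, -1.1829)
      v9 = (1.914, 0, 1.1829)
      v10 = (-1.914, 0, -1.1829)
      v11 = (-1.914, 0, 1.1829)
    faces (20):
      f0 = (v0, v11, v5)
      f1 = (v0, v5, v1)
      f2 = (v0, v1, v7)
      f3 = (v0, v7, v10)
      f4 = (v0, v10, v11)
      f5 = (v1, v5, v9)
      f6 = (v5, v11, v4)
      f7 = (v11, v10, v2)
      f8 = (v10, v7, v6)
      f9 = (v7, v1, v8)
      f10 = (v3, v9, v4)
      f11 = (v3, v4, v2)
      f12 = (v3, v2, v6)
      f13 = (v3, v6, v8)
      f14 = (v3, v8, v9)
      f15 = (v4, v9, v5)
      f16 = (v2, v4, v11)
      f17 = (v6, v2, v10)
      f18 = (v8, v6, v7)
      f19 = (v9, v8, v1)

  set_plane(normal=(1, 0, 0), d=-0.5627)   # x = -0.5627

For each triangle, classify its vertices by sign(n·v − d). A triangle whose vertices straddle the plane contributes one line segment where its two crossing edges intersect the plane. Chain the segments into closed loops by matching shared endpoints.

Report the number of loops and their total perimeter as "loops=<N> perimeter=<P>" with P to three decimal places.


Straddling triangles (10 of 20):
  (v0,v11,v5) [--+] → (-0.5627, 0.835137, 1.69906)–(-0.5627, 1.53068, 1.00352)  len=0.9836
  (v0,v5,v1) [-++] → (-0.5627, 1.53068, 1.00352)–(-0.5627, 1.914, 0)  len=1.0742
  (v0,v1,v7) [-++] → (-0.5627, 1.914, 0)–(-0.5627, 1.53068, -1.00352)  len=1.0742
  (v0,v7,v10) [-+-] → (-0.5627, 1.53068, -1.00352)–(-0.5627, 0.835137, -1.69906)  len=0.9836
  (v5,v11,v4) [+-+] → (-0.5627, 0.835137, 1.69906)–(-0.5627, -0.835137, 1.69906)  len=1.6703
  (v10,v7,v6) [-++] → (-0.5627, 0.835137, -1.69906)–(-0.5627, -0.835137, -1.69906)  len=1.6703
  (v3,v4,v2) [++-] → (-0.5627, -1.53068, 1.00352)–(-0.5627, -1.914, 0)  len=1.0742
  (v3,v2,v6) [+-+] → (-0.5627, -1.914, 0)–(-0.5627, -1.53068, -1.00352)  len=1.0742
  (v2,v4,v11) [-+-] → (-0.5627, -1.53068, 1.00352)–(-0.5627, -0.835137, 1.69906)  len=0.9836
  (v6,v2,v10) [+--] → (-0.5627, -1.53068, -1.00352)–(-0.5627, -0.835137, -1.69906)  len=0.9836

Chained into 1 loop(s):
  loop 1: 10 segments, perimeter = 11.5721
Total perimeter = 11.572

loops=1 perimeter=11.572


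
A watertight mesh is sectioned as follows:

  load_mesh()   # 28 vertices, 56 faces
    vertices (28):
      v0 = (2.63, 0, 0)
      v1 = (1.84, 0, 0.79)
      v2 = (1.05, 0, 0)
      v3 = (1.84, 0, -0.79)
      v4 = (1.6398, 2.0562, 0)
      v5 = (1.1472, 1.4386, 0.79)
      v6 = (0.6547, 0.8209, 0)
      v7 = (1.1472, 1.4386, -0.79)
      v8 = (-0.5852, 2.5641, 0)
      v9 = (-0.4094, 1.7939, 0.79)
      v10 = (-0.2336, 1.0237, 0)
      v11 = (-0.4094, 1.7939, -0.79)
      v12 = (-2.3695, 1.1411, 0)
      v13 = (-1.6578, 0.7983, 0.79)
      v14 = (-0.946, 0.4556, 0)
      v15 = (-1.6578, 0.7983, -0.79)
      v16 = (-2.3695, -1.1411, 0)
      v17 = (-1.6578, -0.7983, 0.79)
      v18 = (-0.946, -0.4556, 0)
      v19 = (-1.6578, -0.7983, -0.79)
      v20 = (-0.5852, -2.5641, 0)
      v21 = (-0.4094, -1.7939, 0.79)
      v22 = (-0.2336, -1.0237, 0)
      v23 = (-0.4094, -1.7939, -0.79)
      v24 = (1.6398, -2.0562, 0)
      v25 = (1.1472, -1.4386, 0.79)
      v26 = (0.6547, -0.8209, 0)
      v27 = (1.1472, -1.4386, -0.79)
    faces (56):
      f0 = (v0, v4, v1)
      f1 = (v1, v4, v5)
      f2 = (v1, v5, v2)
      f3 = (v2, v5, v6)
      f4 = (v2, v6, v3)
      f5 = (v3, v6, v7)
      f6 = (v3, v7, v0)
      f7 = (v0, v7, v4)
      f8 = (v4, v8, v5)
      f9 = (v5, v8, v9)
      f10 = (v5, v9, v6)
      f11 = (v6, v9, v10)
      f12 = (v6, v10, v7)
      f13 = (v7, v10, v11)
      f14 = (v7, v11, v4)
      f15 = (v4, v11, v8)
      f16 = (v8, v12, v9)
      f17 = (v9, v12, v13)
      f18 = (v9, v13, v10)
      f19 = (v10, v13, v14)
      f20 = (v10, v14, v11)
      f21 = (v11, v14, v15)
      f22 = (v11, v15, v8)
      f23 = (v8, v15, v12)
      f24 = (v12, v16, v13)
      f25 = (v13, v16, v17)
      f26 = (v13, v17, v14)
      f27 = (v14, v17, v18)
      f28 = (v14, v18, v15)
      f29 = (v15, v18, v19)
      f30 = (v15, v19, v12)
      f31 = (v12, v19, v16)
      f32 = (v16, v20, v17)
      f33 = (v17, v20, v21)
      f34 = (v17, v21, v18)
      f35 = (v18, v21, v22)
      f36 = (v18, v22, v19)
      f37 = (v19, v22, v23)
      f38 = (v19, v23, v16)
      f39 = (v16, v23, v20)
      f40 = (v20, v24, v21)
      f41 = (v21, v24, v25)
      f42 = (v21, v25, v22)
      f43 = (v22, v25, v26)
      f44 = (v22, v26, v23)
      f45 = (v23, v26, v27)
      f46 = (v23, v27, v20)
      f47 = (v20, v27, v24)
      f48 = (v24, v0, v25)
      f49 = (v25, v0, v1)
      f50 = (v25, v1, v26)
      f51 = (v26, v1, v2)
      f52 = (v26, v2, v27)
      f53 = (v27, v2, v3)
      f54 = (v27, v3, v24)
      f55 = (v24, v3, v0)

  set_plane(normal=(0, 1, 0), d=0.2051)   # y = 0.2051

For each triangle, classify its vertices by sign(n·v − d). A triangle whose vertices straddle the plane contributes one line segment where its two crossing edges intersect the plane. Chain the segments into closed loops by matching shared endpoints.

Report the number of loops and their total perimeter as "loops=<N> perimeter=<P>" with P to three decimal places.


Straddling triangles (16 of 56):
  (v0,v4,v1) [-+-] → (2.53123, 0.2051, 0)–(1.82003, 0.2051, 0.7112)  len=1.0058
  (v1,v4,v5) [-++] → (1.82003, 0.2051, 0.7112)–(1.74123, 0.2051, 0.79)  len=0.1114
  (v1,v5,v2) [-+-] → (1.74123, 0.2051, 0.79)–(1.06386, 0.2051, 0.11263)  len=0.9579
  (v2,v5,v6) [-++] → (1.06386, 0.2051, 0.11263)–(0.951235, 0.2051, 0)  len=0.1593
  (v2,v6,v3) [-+-] → (0.951235, 0.2051, 0)–(1.54386, 0.2051, -0.59262)  len=0.8381
  (v3,v6,v7) [-++] → (1.54386, 0.2051, -0.59262)–(1.74123, 0.2051, -0.79)  len=0.2791
  (v3,v7,v0) [-+-] → (1.74123, 0.2051, -0.79)–(2.4186, 0.2051, -0.11263)  len=0.9579
  (v0,v7,v4) [-++] → (2.4186, 0.2051, -0.11263)–(2.53123, 0.2051, 0)  len=0.1593
  (v12,v16,v13) [+-+] → (-2.3695, 0.2051, 0)–(-1.87549, 0.2051, 0.548364)  len=0.7381
  (v13,v16,v17) [+--] → (-1.87549, 0.2051, 0.548364)–(-1.6578, 0.2051, 0.79)  len=0.3252
  (v13,v17,v14) [+-+] → (-1.6578, 0.2051, 0.79)–(-1.0882, 0.2051, 0.157824)  len=0.8509
  (v14,v17,v18) [+--] → (-1.0882, 0.2051, 0.157824)–(-0.946, 0.2051, 0)  len=0.2124
  (v14,v18,v15) [+-+] → (-0.946, 0.2051, 0)–(-1.32106, 0.2051, -0.416264)  len=0.5603
  (v15,v18,v19) [+--] → (-1.32106, 0.2051, -0.416264)–(-1.6578, 0.2051, -0.79)  len=0.5031
  (v15,v19,v12) [+-+] → (-1.6578, 0.2051, -0.79)–(-2.02602, 0.2051, -0.381273)  len=0.5501
  (v12,v19,v16) [+--] → (-2.02602, 0.2051, -0.381273)–(-2.3695, 0.2051, 0)  len=0.5132

Chained into 2 loop(s):
  loop 1: 8 segments, perimeter = 4.4689
  loop 2: 8 segments, perimeter = 4.2534
Total perimeter = 8.722

loops=2 perimeter=8.722


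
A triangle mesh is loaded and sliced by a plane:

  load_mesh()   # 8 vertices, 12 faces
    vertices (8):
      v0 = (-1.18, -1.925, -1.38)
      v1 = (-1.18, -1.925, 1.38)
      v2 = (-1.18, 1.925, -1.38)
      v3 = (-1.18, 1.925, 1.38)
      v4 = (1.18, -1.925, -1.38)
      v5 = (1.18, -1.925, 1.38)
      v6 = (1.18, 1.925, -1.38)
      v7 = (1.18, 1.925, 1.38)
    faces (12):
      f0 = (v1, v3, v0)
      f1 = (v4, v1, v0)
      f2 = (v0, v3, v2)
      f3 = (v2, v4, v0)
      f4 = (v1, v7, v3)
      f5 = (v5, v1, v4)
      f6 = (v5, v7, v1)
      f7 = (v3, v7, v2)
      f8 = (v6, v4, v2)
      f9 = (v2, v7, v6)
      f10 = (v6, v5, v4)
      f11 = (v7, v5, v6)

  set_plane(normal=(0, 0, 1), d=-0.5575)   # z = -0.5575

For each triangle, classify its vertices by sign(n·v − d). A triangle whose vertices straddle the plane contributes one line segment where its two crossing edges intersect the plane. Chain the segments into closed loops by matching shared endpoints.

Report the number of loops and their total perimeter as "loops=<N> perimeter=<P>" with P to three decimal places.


loops=1 perimeter=12.420

Straddling triangles (8 of 12):
  (v1,v3,v0) [++-] → (-1.18, -0.777672, -0.5575)–(-1.18, -1.925, -0.5575)  len=1.1473
  (v4,v1,v0) [-+-] → (0.476703, -1.925, -0.5575)–(-1.18, -1.925, -0.5575)  len=1.6567
  (v0,v3,v2) [-+-] → (-1.18, -0.777672, -0.5575)–(-1.18, 1.925, -0.5575)  len=2.7027
  (v5,v1,v4) [++-] → (0.476703, -1.925, -0.5575)–(1.18, -1.925, -0.5575)  len=0.7033
  (v3,v7,v2) [++-] → (-0.476703, 1.925, -0.5575)–(-1.18, 1.925, -0.5575)  len=0.7033
  (v2,v7,v6) [-+-] → (-0.476703, 1.925, -0.5575)–(1.18, 1.925, -0.5575)  len=1.6567
  (v6,v5,v4) [-+-] → (1.18, 0.777672, -0.5575)–(1.18, -1.925, -0.5575)  len=2.7027
  (v7,v5,v6) [++-] → (1.18, 0.777672, -0.5575)–(1.18, 1.925, -0.5575)  len=1.1473

Chained into 1 loop(s):
  loop 1: 8 segments, perimeter = 12.4200
Total perimeter = 12.420


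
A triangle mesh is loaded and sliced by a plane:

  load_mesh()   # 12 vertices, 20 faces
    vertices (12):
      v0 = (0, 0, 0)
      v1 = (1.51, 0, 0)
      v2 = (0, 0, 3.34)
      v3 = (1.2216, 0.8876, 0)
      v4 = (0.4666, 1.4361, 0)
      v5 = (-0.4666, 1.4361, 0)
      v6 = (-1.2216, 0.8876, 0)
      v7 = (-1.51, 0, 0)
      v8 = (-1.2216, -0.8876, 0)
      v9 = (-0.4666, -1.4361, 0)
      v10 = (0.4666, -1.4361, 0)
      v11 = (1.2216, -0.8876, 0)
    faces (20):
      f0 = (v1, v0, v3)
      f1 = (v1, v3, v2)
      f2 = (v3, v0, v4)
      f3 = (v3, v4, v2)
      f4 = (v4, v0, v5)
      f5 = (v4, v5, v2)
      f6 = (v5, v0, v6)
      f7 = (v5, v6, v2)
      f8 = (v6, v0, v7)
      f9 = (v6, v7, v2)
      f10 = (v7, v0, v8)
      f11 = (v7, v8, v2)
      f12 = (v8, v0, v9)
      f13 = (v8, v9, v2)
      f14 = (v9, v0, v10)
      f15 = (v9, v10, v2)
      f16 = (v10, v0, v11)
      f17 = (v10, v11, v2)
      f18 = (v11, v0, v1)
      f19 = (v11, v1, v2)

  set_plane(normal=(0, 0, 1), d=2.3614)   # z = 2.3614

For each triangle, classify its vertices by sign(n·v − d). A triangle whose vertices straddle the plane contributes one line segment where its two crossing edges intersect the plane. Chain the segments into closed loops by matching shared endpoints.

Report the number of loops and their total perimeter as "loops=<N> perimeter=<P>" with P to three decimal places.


loops=1 perimeter=2.734

Straddling triangles (10 of 20):
  (v1,v3,v2) [--+] → (0.357921, 0.260061, 2.3614)–(0.442421, 0, 2.3614)  len=0.2734
  (v3,v4,v2) [--+] → (0.136711, 0.420769, 2.3614)–(0.357921, 0.260061, 2.3614)  len=0.2734
  (v4,v5,v2) [--+] → (-0.136711, 0.420769, 2.3614)–(0.136711, 0.420769, 2.3614)  len=0.2734
  (v5,v6,v2) [--+] → (-0.357921, 0.260061, 2.3614)–(-0.136711, 0.420769, 2.3614)  len=0.2734
  (v6,v7,v2) [--+] → (-0.442421, 0, 2.3614)–(-0.357921, 0.260061, 2.3614)  len=0.2734
  (v7,v8,v2) [--+] → (-0.357921, -0.260061, 2.3614)–(-0.442421, 0, 2.3614)  len=0.2734
  (v8,v9,v2) [--+] → (-0.136711, -0.420769, 2.3614)–(-0.357921, -0.260061, 2.3614)  len=0.2734
  (v9,v10,v2) [--+] → (0.136711, -0.420769, 2.3614)–(-0.136711, -0.420769, 2.3614)  len=0.2734
  (v10,v11,v2) [--+] → (0.357921, -0.260061, 2.3614)–(0.136711, -0.420769, 2.3614)  len=0.2734
  (v11,v1,v2) [--+] → (0.442421, 0, 2.3614)–(0.357921, -0.260061, 2.3614)  len=0.2734

Chained into 1 loop(s):
  loop 1: 10 segments, perimeter = 2.7343
Total perimeter = 2.734
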